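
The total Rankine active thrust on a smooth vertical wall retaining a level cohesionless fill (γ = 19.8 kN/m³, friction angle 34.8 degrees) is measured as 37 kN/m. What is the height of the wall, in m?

3.70 m

K_a = 0.2733. P_a = ½ K_a γ H² ⇒ H = √(2P_a/(K_a γ)).
H = √(2×37/(0.2733×19.8)) = 3.698 m.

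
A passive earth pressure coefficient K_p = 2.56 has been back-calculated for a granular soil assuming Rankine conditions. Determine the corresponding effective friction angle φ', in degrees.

K_p = (1+sin φ)/(1−sin φ) ⇒ sin φ = (K_p − 1)/(K_p + 1) = 0.4382.
φ = arcsin(0.4382) = 25.99°.

26.0°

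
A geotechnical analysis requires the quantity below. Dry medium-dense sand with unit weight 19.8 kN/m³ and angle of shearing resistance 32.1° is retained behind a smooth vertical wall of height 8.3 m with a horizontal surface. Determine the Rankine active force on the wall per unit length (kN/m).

K_a = tan²(45° − φ/2) = 0.3060.
P_a = ½ K_a γ H² = 0.5 × 0.3060 × 19.8 × 8.3² = 208.7 kN/m.

209 kN/m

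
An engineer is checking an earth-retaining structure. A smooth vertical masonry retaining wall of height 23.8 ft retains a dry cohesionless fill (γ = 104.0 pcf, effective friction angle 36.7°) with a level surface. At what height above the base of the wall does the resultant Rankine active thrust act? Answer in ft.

7.93 ft

K_a = 0.2519.
The pressure distribution is triangular, so the resultant acts at H/3 above the base = 23.8/3 = 7.933 ft.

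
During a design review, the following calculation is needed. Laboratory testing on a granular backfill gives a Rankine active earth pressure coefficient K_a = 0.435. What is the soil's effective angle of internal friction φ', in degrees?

23.2°

K_a = tan²(45° − φ/2) ⇒ 45° − φ/2 = arctan(√0.435) = 33.41°.
φ = 2(45° − 33.41°) = 23.19°.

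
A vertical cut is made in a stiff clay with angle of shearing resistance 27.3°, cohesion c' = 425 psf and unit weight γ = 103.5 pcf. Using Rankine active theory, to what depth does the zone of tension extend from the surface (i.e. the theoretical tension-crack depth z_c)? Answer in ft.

13.5 ft

K_a = tan²(45° − 27.3°/2) = 0.3711; √K_a = 0.6092.
The active pressure is zero where K_a γ z = 2c√K_a, so z_c = 2c/(γ√K_a) = 2×425/(103.5×0.6092) = 13.48 ft.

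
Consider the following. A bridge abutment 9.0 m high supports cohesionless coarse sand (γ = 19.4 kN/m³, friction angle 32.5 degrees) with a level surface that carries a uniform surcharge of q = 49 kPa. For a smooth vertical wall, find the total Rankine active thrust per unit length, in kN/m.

369 kN/m

K_a = tan²(45° − φ/2) = 0.3010.
Soil triangle: ½ K_a γ H² = 0.5×0.3010×19.4×9.0² = 236.5 kN/m.
Surcharge rectangle: K_a q H = 0.3010×49×9.0 = 132.7 kN/m.
Total = 236.5 + 132.7 = 369.2 kN/m.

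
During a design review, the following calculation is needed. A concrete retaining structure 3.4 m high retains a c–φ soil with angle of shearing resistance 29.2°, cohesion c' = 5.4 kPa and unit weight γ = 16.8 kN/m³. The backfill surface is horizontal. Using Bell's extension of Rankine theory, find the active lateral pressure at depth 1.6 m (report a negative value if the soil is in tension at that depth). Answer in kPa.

2.92 kPa

K_a = (1 − sin φ)/(1 + sin φ) = 0.3442.
σ_a = K_a γ z − 2c√K_a = 0.3442×16.8×1.6 − 2×5.4×0.5867 = 2.916 kPa.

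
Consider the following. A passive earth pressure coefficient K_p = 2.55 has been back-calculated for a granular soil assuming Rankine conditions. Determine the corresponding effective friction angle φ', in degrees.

25.9°

K_p = (1+sin φ)/(1−sin φ) ⇒ sin φ = (K_p − 1)/(K_p + 1) = 0.4366.
φ = arcsin(0.4366) = 25.89°.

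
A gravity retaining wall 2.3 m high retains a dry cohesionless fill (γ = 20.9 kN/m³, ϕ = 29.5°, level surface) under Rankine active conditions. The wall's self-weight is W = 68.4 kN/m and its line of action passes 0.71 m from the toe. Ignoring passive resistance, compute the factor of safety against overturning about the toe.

3.37

K_a = tan²(45° − 29.5°/2) = 0.3401.
P_a = ½K_aγH² = 0.5×0.3401×20.9×2.3² = 18.80 kN/m, acting at H/3 = 0.7667 m above the base.
Overturning moment M_o = P_a × H/3 = 18.80 × 0.7667 = 14.41.
Resisting moment M_r = W × 0.71 = 68.4 × 0.71 = 48.56.
FS_overturning = M_r/M_o = 48.56/14.41 = 3.369.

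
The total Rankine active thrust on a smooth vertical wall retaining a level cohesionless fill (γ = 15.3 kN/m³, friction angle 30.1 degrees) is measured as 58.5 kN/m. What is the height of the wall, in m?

K_a = 0.3320. P_a = ½ K_a γ H² ⇒ H = √(2P_a/(K_a γ)).
H = √(2×58.5/(0.3320×15.3)) = 4.799 m.

4.80 m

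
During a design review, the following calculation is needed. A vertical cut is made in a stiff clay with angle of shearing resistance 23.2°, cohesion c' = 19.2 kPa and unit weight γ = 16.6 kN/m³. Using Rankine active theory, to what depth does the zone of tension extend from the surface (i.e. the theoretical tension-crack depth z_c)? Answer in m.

K_a = tan²(45° − 23.2°/2) = 0.4348; √K_a = 0.6594.
The active pressure is zero where K_a γ z = 2c√K_a, so z_c = 2c/(γ√K_a) = 2×19.2/(16.6×0.6594) = 3.508 m.

3.51 m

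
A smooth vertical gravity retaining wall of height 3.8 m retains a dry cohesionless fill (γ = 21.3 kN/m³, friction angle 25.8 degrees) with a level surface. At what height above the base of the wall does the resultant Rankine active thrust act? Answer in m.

K_a = 0.3935.
The pressure distribution is triangular, so the resultant acts at H/3 above the base = 3.8/3 = 1.267 m.

1.27 m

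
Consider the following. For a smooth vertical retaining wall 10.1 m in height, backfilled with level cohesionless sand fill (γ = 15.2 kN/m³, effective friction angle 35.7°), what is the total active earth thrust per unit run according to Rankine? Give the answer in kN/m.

K_a = tan²(45° − φ/2) = 0.2630.
P_a = ½ K_a γ H² = 0.5 × 0.2630 × 15.2 × 10.1² = 203.9 kN/m.

204 kN/m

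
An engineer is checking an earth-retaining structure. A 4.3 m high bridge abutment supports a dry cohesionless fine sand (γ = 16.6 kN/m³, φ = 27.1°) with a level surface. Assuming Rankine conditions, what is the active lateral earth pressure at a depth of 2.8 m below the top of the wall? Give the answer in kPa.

K_a = (1 − sin φ)/(1 + sin φ) = 0.3741.
σ_h = K_a γ z = 0.3741 × 16.6 × 2.8 = 17.39 kPa.

17.4 kPa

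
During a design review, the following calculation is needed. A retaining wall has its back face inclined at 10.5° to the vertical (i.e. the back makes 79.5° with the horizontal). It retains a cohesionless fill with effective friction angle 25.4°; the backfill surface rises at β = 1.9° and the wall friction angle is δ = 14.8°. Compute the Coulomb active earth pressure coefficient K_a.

K_a = sin²(α+φ) / [sin²α · sin(α−δ) · (1 + √{sin(φ+δ)sin(φ−β) / (sin(α−δ)sin(α+β))})²].
With α = 79.5°, φ = 25.4°, δ = 14.8°, β = 1.9°: K_a = 0.4525.

0.453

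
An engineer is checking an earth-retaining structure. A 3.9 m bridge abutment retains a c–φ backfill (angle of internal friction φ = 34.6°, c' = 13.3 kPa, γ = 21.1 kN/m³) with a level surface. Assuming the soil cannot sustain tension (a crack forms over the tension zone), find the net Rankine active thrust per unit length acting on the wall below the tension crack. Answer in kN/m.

6.53 kN/m

K_a = 0.2756; √K_a = 0.5250.
Tension-crack depth z_c = 2c/(γ√K_a) = 2×13.3/(21.1×0.5250) = 2.401 m.
σ_a at base = K_a γ H − 2c√K_a = 0.2756×21.1×3.9 − 2×13.3×0.5250 = 8.717 kPa.
P_a = ½ × 8.717 × (H − z_c) = 0.5×8.717×1.499 = 6.532 kN/m.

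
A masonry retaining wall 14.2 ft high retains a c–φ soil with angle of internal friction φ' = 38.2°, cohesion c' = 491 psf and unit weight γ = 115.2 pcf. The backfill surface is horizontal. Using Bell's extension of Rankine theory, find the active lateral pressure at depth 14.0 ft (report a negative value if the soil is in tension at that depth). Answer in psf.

K_a = (1 − sin φ)/(1 + sin φ) = 0.2358.
σ_a = K_a γ z − 2c√K_a = 0.2358×115.2×14.0 − 2×491×0.4856 = -96.56 psf.

-96.6 psf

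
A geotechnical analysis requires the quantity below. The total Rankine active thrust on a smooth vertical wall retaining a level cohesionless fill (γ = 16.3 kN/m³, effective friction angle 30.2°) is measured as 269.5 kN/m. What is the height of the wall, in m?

10.0 m

K_a = 0.3307. P_a = ½ K_a γ H² ⇒ H = √(2P_a/(K_a γ)).
H = √(2×269.5/(0.3307×16.3)) = 10.00 m.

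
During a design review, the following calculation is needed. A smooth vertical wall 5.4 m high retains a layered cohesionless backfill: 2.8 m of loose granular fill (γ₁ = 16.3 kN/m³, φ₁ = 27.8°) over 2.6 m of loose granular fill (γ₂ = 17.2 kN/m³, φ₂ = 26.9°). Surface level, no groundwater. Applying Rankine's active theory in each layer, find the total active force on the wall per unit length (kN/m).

89.9 kN/m

K_a1 = tan²(45°−27.8°/2) = 0.3639; K_a2 = tan²(45°−26.9°/2) = 0.3770.
Layer 1: σ at base = K_a1 γ₁ h₁ = 16.61 kPa; P₁ = ½×16.61×2.8 = 23.25.
Layer 2: σ_v at top = γ₁h₁ = 45.64; σ_h top = K_a2×45.64 = 17.21; σ_h base = K_a2×(45.64+17.2×2.6) = 34.07.
P₂ = ½(17.21+34.07)×2.6 = 66.65. Total P_a = 23.25+66.65 = 89.90 kN/m.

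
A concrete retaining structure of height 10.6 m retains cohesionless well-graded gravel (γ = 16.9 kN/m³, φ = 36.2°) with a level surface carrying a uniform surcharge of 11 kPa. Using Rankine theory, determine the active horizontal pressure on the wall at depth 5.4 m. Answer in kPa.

K_a = (1 − sin φ)/(1 + sin φ) = 0.2574.
σ_v = γz + q = 16.9 × 5.4 + 11 = 102.3 kPa.
σ_h = K_a σ_v = 0.2574 × 102.3 = 26.32 kPa.

26.3 kPa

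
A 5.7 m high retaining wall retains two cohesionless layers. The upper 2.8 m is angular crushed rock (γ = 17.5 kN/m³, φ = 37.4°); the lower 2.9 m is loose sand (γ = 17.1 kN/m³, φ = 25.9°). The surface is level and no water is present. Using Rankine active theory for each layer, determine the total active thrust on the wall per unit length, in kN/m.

K_a1 = tan²(45°−37.4°/2) = 0.2443; K_a2 = tan²(45°−25.9°/2) = 0.3920.
Layer 1: σ at base = K_a1 γ₁ h₁ = 11.97 kPa; P₁ = ½×11.97×2.8 = 16.76.
Layer 2: σ_v at top = γ₁h₁ = 49.00; σ_h top = K_a2×49.00 = 19.21; σ_h base = K_a2×(49.00+17.1×2.9) = 38.65.
P₂ = ½(19.21+38.65)×2.9 = 83.89. Total P_a = 16.76+83.89 = 100.6 kN/m.

101 kN/m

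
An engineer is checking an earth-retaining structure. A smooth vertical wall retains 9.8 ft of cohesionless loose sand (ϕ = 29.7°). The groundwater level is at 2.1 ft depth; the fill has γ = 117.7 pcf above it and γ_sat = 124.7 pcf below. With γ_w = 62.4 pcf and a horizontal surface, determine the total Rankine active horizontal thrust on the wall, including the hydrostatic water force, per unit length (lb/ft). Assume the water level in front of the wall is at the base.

3200 lb/ft

K_a = tan²(45° − φ/2) = 0.3374.
γ' = 124.7 − 62.4 = 62.30 pcf. Depth below WT = 7.7 ft.
σ'_h at WT = K_a γ d_w = 83.39 psf; at base = 83.39 + K_a γ' × 7.7 = 245.2 psf.
P₁ (0–2.1 ft) = ½×83.39×2.1 = 87.56. P₂ (2.1–9.8 ft) = ½(83.39+245.2)×7.7 = 1265.
P_w = ½ γ_w h₂² = 0.5×62.4×7.7² = 1850. Total = 87.56+1265+1850 = 3203 lb/ft.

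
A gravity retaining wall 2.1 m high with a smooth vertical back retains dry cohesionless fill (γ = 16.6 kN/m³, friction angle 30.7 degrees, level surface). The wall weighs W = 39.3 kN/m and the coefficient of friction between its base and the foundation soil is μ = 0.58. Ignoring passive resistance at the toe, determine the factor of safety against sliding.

1.92

K_a = tan²(45° − 30.7°/2) = 0.3240.
P_a = ½K_aγH² = 0.5×0.3240×16.6×2.1² = 11.86 kN/m, acting at H/3 = 0.7000 m above the base.
FS_sliding = μW / P_a = 0.58×39.3 / 11.86 = 1.922.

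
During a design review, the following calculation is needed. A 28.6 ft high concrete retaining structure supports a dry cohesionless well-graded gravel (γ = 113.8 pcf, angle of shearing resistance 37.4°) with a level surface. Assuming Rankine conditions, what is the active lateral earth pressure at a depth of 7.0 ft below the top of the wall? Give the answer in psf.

K_a = (1 − sin φ)/(1 + sin φ) = 0.2443.
σ_h = K_a γ z = 0.2443 × 113.8 × 7.0 = 194.6 psf.

195 psf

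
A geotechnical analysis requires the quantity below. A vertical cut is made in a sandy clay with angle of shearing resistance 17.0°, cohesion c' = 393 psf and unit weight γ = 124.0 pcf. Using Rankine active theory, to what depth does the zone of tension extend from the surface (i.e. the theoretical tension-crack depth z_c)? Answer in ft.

K_a = tan²(45° − 17.0°/2) = 0.5475; √K_a = 0.7400.
The active pressure is zero where K_a γ z = 2c√K_a, so z_c = 2c/(γ√K_a) = 2×393/(124.0×0.7400) = 8.566 ft.

8.57 ft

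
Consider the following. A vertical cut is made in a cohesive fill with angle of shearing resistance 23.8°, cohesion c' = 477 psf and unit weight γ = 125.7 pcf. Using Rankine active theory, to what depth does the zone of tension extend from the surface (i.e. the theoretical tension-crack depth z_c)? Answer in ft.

11.6 ft

K_a = tan²(45° − 23.8°/2) = 0.4250; √K_a = 0.6519.
The active pressure is zero where K_a γ z = 2c√K_a, so z_c = 2c/(γ√K_a) = 2×477/(125.7×0.6519) = 11.64 ft.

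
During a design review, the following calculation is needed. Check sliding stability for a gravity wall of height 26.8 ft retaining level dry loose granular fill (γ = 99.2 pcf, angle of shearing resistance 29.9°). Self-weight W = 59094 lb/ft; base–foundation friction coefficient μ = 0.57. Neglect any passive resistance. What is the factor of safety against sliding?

2.83

K_a = tan²(45° − 29.9°/2) = 0.3347.
P_a = ½K_aγH² = 0.5×0.3347×99.2×26.8² = 11920 lb/ft, acting at H/3 = 8.933 ft above the base.
FS_sliding = μW / P_a = 0.57×59094 / 11920 = 2.825.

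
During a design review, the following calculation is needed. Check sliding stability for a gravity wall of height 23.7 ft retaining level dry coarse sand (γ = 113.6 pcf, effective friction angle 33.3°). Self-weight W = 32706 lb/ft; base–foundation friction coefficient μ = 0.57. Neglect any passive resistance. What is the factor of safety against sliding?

2.01

K_a = tan²(45° − 33.3°/2) = 0.2911.
P_a = ½K_aγH² = 0.5×0.2911×113.6×23.7² = 9288 lb/ft, acting at H/3 = 7.900 ft above the base.
FS_sliding = μW / P_a = 0.57×32706 / 9288 = 2.007.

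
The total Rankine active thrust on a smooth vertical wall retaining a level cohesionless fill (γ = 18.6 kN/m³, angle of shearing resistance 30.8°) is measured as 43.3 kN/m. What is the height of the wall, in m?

K_a = 0.3227. P_a = ½ K_a γ H² ⇒ H = √(2P_a/(K_a γ)).
H = √(2×43.3/(0.3227×18.6)) = 3.798 m.

3.80 m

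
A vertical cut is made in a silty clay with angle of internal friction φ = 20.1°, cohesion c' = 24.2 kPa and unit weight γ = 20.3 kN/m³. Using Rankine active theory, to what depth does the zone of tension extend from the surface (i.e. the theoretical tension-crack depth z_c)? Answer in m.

K_a = tan²(45° − 20.1°/2) = 0.4885; √K_a = 0.6989.
The active pressure is zero where K_a γ z = 2c√K_a, so z_c = 2c/(γ√K_a) = 2×24.2/(20.3×0.6989) = 3.411 m.

3.41 m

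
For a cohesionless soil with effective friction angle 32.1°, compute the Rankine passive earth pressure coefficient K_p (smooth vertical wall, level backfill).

K_p = (1 + sin φ)/(1 − sin φ) = tan²(45° + 32.1°/2) = 3.268.

3.27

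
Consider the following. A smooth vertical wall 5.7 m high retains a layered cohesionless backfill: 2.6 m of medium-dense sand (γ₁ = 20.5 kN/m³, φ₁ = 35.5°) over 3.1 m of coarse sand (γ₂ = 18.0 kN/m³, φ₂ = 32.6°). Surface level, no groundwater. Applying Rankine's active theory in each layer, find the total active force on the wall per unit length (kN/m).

93.8 kN/m

K_a1 = tan²(45°−35.5°/2) = 0.2653; K_a2 = tan²(45°−32.6°/2) = 0.2997.
Layer 1: σ at base = K_a1 γ₁ h₁ = 14.14 kPa; P₁ = ½×14.14×2.6 = 18.38.
Layer 2: σ_v at top = γ₁h₁ = 53.30; σ_h top = K_a2×53.30 = 15.98; σ_h base = K_a2×(53.30+18.0×3.1) = 32.70.
P₂ = ½(15.98+32.70)×3.1 = 75.45. Total P_a = 18.38+75.45 = 93.83 kN/m.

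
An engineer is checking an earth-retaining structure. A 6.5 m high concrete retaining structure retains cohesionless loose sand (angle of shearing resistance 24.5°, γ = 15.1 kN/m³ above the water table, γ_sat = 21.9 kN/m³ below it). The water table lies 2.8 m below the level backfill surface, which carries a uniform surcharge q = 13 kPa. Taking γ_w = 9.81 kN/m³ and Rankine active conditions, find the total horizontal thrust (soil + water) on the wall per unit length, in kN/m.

K_a = tan²(45° − φ/2) = 0.4137.
γ' = 21.9 − 9.81 = 12.09 kN/m³. h₂ = H − d_w = 3.7 m.
σ'_h: at surface K_a·q = 5.379; at WT K_a(q+γd_w) = 22.87; at base K_a(q+γd_w+γ'h₂) = 41.38 kPa.
P₁ = ½(5.379+22.87)×2.8 = 39.55; P₂ = ½(22.87+41.38)×3.7 = 118.9; P_w = ½γ_w h₂² = 67.15.
Total = 39.55+118.9+67.15 = 225.6 kN/m.

226 kN/m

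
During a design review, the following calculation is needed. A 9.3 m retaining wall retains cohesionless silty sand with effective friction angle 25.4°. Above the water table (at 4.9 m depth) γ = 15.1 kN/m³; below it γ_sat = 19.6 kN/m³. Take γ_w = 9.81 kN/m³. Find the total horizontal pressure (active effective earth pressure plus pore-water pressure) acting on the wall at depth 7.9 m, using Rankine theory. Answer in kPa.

70.7 kPa

K_a = (1 − sin φ)/(1 + sin φ) = 0.3996.
γ' = 19.6 − 9.81 = 9.790 kN/m³.
Effective vertical stress at 7.9 m: σ'_v = 15.1×4.9 + 9.790×3.00 = 103.4 kPa.
σ'_h = K_a σ'_v = 0.3996 × 103.4 = 41.31 kPa; u = γ_w × 3.00 = 29.43 kPa.
Total σ_h = 41.31 + 29.43 = 70.74 kPa.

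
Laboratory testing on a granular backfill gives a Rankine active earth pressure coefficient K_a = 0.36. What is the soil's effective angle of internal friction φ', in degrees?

28.1°

K_a = tan²(45° − φ/2) ⇒ 45° − φ/2 = arctan(√0.36) = 30.96°.
φ = 2(45° − 30.96°) = 28.07°.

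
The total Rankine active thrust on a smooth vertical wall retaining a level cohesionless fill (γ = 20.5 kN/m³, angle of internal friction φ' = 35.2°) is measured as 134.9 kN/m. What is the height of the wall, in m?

7.00 m

K_a = 0.2687. P_a = ½ K_a γ H² ⇒ H = √(2P_a/(K_a γ)).
H = √(2×134.9/(0.2687×20.5)) = 6.999 m.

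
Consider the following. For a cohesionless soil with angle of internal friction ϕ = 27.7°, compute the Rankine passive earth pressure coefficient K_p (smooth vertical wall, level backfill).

K_p = (1 + sin φ)/(1 − sin φ) = tan²(45° + 27.7°/2) = 2.737.

2.74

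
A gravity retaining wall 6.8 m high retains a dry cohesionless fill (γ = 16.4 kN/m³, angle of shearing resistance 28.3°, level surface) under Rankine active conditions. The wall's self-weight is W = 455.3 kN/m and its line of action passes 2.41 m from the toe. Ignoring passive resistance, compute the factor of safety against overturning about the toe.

K_a = tan²(45° − 28.3°/2) = 0.3568.
P_a = ½K_aγH² = 0.5×0.3568×16.4×6.8² = 135.3 kN/m, acting at H/3 = 2.267 m above the base.
Overturning moment M_o = P_a × H/3 = 135.3 × 2.267 = 306.6.
Resisting moment M_r = W × 2.41 = 455.3 × 2.41 = 1097.
FS_overturning = M_r/M_o = 1097/306.6 = 3.579.

3.58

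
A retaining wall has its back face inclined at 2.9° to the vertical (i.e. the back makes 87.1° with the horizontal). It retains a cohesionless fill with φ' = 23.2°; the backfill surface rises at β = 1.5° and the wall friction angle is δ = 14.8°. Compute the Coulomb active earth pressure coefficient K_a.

K_a = sin²(α+φ) / [sin²α · sin(α−δ) · (1 + √{sin(φ+δ)sin(φ−β) / (sin(α−δ)sin(α+β))})²].
With α = 87.1°, φ = 23.2°, δ = 14.8°, β = 1.5°: K_a = 0.4176.

0.418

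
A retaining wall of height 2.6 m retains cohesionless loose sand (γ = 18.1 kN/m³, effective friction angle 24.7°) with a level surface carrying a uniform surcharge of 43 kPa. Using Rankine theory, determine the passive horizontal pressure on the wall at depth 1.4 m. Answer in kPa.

166 kPa

K_p = (1 + sin φ)/(1 − sin φ) = 2.436.
σ_v = γz + q = 18.1 × 1.4 + 43 = 68.34 kPa.
σ_h = K_p σ_v = 2.436 × 68.34 = 166.5 kPa.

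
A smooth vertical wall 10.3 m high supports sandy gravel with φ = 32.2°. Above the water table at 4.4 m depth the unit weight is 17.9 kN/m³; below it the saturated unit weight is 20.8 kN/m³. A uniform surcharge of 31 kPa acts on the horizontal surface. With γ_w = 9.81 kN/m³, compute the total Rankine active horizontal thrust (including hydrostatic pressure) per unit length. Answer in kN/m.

521 kN/m

K_a = tan²(45° − φ/2) = 0.3047.
γ' = 20.8 − 9.81 = 10.99 kN/m³. h₂ = H − d_w = 5.9 m.
σ'_h: at surface K_a·q = 9.447; at WT K_a(q+γd_w) = 33.45; at base K_a(q+γd_w+γ'h₂) = 53.21 kPa.
P₁ = ½(9.447+33.45)×4.4 = 94.37; P₂ = ½(33.45+53.21)×5.9 = 255.6; P_w = ½γ_w h₂² = 170.7.
Total = 94.37+255.6+170.7 = 520.7 kN/m.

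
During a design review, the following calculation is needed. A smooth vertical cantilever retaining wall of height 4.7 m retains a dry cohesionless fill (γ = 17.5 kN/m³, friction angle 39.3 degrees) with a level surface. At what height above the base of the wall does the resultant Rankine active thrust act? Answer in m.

K_a = 0.2245.
The pressure distribution is triangular, so the resultant acts at H/3 above the base = 4.7/3 = 1.567 m.

1.57 m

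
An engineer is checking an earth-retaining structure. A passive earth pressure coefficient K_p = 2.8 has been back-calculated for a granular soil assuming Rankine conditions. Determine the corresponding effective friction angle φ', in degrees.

K_p = (1+sin φ)/(1−sin φ) ⇒ sin φ = (K_p − 1)/(K_p + 1) = 0.4737.
φ = arcsin(0.4737) = 28.27°.

28.3°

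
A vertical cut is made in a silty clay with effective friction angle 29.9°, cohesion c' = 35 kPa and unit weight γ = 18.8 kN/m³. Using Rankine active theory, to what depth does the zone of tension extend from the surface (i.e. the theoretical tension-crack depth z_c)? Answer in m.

6.44 m

K_a = tan²(45° − 29.9°/2) = 0.3347; √K_a = 0.5785.
The active pressure is zero where K_a γ z = 2c√K_a, so z_c = 2c/(γ√K_a) = 2×35/(18.8×0.5785) = 6.436 m.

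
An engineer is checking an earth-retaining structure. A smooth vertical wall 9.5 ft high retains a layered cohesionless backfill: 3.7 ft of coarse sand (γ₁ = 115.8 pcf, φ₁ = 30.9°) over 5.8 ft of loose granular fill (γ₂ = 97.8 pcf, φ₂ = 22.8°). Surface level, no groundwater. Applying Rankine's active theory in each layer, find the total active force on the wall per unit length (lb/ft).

2080 lb/ft

K_a1 = tan²(45°−30.9°/2) = 0.3214; K_a2 = tan²(45°−22.8°/2) = 0.4414.
Layer 1: σ at base = K_a1 γ₁ h₁ = 137.7 psf; P₁ = ½×137.7×3.7 = 254.8.
Layer 2: σ_v at top = γ₁h₁ = 428.5; σ_h top = K_a2×428.5 = 189.1; σ_h base = K_a2×(428.5+97.8×5.8) = 439.5.
P₂ = ½(189.1+439.5)×5.8 = 1823. Total P_a = 254.8+1823 = 2078 lb/ft.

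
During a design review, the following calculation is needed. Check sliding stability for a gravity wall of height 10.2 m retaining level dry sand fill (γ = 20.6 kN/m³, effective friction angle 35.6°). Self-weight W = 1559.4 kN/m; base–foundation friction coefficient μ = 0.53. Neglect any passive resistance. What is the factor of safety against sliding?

2.92

K_a = tan²(45° − 35.6°/2) = 0.2641.
P_a = ½K_aγH² = 0.5×0.2641×20.6×10.2² = 283.0 kN/m, acting at H/3 = 3.400 m above the base.
FS_sliding = μW / P_a = 0.53×1559.4 / 283.0 = 2.920.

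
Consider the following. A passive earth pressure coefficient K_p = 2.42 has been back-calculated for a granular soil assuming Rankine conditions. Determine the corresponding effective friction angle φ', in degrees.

24.5°

K_p = (1+sin φ)/(1−sin φ) ⇒ sin φ = (K_p − 1)/(K_p + 1) = 0.4152.
φ = arcsin(0.4152) = 24.53°.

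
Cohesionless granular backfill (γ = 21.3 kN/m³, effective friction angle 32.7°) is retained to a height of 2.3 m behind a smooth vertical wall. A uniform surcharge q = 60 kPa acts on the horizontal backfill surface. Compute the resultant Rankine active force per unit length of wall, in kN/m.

K_a = tan²(45° − φ/2) = 0.2985.
Soil triangle: ½ K_a γ H² = 0.5×0.2985×21.3×2.3² = 16.82 kN/m.
Surcharge rectangle: K_a q H = 0.2985×60×2.3 = 41.19 kN/m.
Total = 16.82 + 41.19 = 58.01 kN/m.

58.0 kN/m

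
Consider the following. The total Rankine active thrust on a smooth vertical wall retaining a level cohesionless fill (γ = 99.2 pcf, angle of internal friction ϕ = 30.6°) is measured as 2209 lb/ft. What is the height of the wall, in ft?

11.7 ft

K_a = 0.3253. P_a = ½ K_a γ H² ⇒ H = √(2P_a/(K_a γ)).
H = √(2×2209/(0.3253×99.2)) = 11.70 ft.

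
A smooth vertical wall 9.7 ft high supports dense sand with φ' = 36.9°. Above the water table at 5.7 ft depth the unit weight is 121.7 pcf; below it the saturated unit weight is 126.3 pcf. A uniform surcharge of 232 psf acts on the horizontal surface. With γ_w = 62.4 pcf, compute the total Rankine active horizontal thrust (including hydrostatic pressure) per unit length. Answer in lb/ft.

2380 lb/ft

K_a = tan²(45° − φ/2) = 0.2497.
γ' = 126.3 − 62.4 = 63.90 pcf. h₂ = H − d_w = 4.0 ft.
σ'_h: at surface K_a·q = 57.92; at WT K_a(q+γd_w) = 231.1; at base K_a(q+γd_w+γ'h₂) = 294.9 psf.
P₁ = ½(57.92+231.1)×5.7 = 823.8; P₂ = ½(231.1+294.9)×4.0 = 1052; P_w = ½γ_w h₂² = 499.2.
Total = 823.8+1052+499.2 = 2375 lb/ft.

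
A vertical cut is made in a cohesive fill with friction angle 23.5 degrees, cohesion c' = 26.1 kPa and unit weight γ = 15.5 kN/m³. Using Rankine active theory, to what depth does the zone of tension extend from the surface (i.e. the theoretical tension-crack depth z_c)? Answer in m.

5.14 m

K_a = tan²(45° − 23.5°/2) = 0.4298; √K_a = 0.6556.
The active pressure is zero where K_a γ z = 2c√K_a, so z_c = 2c/(γ√K_a) = 2×26.1/(15.5×0.6556) = 5.137 m.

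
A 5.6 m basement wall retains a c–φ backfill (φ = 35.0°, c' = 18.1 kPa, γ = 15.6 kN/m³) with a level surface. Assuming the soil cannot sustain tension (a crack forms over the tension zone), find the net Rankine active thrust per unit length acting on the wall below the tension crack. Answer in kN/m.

2.76 kN/m

K_a = 0.2710; √K_a = 0.5206.
Tension-crack depth z_c = 2c/(γ√K_a) = 2×18.1/(15.6×0.5206) = 4.458 m.
σ_a at base = K_a γ H − 2c√K_a = 0.2710×15.6×5.6 − 2×18.1×0.5206 = 4.829 kPa.
P_a = ½ × 4.829 × (H − z_c) = 0.5×4.829×1.142 = 2.758 kN/m.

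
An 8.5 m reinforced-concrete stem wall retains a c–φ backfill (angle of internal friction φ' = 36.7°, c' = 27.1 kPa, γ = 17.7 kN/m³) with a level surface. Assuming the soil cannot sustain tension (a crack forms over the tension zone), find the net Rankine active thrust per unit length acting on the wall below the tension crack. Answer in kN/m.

K_a = 0.2519; √K_a = 0.5019.
Tension-crack depth z_c = 2c/(γ√K_a) = 2×27.1/(17.7×0.5019) = 6.102 m.
σ_a at base = K_a γ H − 2c√K_a = 0.2519×17.7×8.5 − 2×27.1×0.5019 = 10.69 kPa.
P_a = ½ × 10.69 × (H − z_c) = 0.5×10.69×2.398 = 12.82 kN/m.

12.8 kN/m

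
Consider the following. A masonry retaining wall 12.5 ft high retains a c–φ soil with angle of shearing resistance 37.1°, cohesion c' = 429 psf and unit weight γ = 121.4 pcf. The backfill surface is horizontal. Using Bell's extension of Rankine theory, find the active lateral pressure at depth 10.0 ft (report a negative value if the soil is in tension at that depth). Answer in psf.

K_a = (1 − sin φ)/(1 + sin φ) = 0.2475.
σ_a = K_a γ z − 2c√K_a = 0.2475×121.4×10.0 − 2×429×0.4975 = -126.4 psf.

-126 psf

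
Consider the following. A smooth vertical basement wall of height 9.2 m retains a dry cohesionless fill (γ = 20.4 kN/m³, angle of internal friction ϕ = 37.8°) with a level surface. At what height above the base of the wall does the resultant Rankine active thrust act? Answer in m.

K_a = 0.2400.
The pressure distribution is triangular, so the resultant acts at H/3 above the base = 9.2/3 = 3.067 m.

3.07 m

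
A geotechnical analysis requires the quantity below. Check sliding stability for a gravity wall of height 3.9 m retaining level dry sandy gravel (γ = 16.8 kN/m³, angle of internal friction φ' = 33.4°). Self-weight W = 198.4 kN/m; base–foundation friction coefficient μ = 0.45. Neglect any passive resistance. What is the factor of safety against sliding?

K_a = tan²(45° − 33.4°/2) = 0.2899.
P_a = ½K_aγH² = 0.5×0.2899×16.8×3.9² = 37.04 kN/m, acting at H/3 = 1.300 m above the base.
FS_sliding = μW / P_a = 0.45×198.4 / 37.04 = 2.410.

2.41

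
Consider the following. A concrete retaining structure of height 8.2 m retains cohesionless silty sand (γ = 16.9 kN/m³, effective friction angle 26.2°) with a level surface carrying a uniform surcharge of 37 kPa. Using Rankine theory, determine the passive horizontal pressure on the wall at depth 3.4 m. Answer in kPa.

244 kPa

K_p = (1 + sin φ)/(1 − sin φ) = 2.581.
σ_v = γz + q = 16.9 × 3.4 + 37 = 94.46 kPa.
σ_h = K_p σ_v = 2.581 × 94.46 = 243.8 kPa.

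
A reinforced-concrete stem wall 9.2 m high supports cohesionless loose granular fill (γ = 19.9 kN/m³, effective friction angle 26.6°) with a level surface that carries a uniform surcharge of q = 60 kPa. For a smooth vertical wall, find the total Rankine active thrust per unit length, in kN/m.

532 kN/m

K_a = tan²(45° − φ/2) = 0.3814.
Soil triangle: ½ K_a γ H² = 0.5×0.3814×19.9×9.2² = 321.2 kN/m.
Surcharge rectangle: K_a q H = 0.3814×60×9.2 = 210.6 kN/m.
Total = 321.2 + 210.6 = 531.8 kN/m.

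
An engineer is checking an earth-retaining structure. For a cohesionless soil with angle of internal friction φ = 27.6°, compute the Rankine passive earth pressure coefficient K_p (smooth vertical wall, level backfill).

K_p = (1 + sin φ)/(1 − sin φ) = tan²(45° + 27.6°/2) = 2.726.

2.73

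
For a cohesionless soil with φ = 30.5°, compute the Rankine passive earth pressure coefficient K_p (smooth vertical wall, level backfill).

K_p = (1 + sin φ)/(1 − sin φ) = tan²(45° + 30.5°/2) = 3.061.

3.06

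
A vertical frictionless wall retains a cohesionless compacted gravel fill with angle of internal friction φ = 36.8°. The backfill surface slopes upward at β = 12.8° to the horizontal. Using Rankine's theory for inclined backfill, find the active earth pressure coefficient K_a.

K_a = cos β · (cos β − √(cos²β − cos²φ)) / (cos β + √(cos²β − cos²φ)).
cos β = 0.9751, cos φ = 0.8007, √(cos²β − cos²φ) = 0.5565.
K_a = 0.9751 × (0.9751 − 0.5565)/(0.9751 + 0.5565) = 0.2665.

0.267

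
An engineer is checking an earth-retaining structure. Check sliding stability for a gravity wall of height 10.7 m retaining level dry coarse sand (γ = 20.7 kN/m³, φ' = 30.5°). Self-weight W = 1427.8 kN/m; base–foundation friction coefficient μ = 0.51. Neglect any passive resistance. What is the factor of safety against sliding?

K_a = tan²(45° − 30.5°/2) = 0.3267.
P_a = ½K_aγH² = 0.5×0.3267×20.7×10.7² = 387.1 kN/m, acting at H/3 = 3.567 m above the base.
FS_sliding = μW / P_a = 0.51×1427.8 / 387.1 = 1.881.

1.88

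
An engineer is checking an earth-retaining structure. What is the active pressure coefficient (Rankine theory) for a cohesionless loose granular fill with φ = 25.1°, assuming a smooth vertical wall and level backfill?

K_a = (1 − sin φ)/(1 + sin φ) = (1 − sin 25.1°)/(1 + sin 25.1°) = 0.4043.

0.404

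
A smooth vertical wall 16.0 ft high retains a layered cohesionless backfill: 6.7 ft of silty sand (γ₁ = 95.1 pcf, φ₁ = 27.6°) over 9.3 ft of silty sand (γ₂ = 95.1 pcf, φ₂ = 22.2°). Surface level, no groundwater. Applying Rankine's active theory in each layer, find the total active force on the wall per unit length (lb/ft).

5320 lb/ft

K_a1 = tan²(45°−27.6°/2) = 0.3668; K_a2 = tan²(45°−22.2°/2) = 0.4515.
Layer 1: σ at base = K_a1 γ₁ h₁ = 233.7 psf; P₁ = ½×233.7×6.7 = 782.9.
Layer 2: σ_v at top = γ₁h₁ = 637.2; σ_h top = K_a2×637.2 = 287.7; σ_h base = K_a2×(637.2+95.1×9.3) = 687.1.
P₂ = ½(287.7+687.1)×9.3 = 4533. Total P_a = 782.9+4533 = 5316 lb/ft.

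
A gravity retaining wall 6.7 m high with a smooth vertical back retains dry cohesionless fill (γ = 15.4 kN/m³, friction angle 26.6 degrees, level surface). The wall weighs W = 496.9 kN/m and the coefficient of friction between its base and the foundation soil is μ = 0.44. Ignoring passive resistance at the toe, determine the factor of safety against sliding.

1.66

K_a = tan²(45° − 26.6°/2) = 0.3814.
P_a = ½K_aγH² = 0.5×0.3814×15.4×6.7² = 131.8 kN/m, acting at H/3 = 2.233 m above the base.
FS_sliding = μW / P_a = 0.44×496.9 / 131.8 = 1.658.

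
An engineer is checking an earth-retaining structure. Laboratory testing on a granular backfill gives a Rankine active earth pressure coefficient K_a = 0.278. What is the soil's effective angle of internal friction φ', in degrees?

K_a = tan²(45° − φ/2) ⇒ 45° − φ/2 = arctan(√0.278) = 27.80°.
φ = 2(45° − 27.80°) = 34.40°.

34.4°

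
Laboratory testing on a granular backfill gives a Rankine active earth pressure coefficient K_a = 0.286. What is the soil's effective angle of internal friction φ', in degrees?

K_a = tan²(45° − φ/2) ⇒ 45° − φ/2 = arctan(√0.286) = 28.14°.
φ = 2(45° − 28.14°) = 33.73°.

33.7°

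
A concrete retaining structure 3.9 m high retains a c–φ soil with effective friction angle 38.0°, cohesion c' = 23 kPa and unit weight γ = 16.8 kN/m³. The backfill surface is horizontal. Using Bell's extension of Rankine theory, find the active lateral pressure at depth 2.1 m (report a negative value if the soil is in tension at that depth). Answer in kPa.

-14.0 kPa

K_a = (1 − sin φ)/(1 + sin φ) = 0.2379.
σ_a = K_a γ z − 2c√K_a = 0.2379×16.8×2.1 − 2×23×0.4877 = -14.04 kPa.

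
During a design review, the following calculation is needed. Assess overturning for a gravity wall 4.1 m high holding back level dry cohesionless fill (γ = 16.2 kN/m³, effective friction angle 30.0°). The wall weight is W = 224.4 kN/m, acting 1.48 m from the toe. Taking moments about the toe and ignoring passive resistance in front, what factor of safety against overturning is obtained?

5.35

K_a = tan²(45° − 30.0°/2) = 0.3333.
P_a = ½K_aγH² = 0.5×0.3333×16.2×4.1² = 45.39 kN/m, acting at H/3 = 1.367 m above the base.
Overturning moment M_o = P_a × H/3 = 45.39 × 1.367 = 62.03.
Resisting moment M_r = W × 1.48 = 224.4 × 1.48 = 332.1.
FS_overturning = M_r/M_o = 332.1/62.03 = 5.354.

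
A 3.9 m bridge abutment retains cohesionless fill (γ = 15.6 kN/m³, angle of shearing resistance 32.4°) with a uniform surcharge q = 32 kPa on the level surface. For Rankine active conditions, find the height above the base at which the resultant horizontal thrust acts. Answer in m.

K_a = 0.3022.
Triangular part P₁ = ½K_aγH² = 35.86 at H/3 = 1.300 m; rectangular part P₂ = K_a q H = 37.72 at H/2 = 1.950 m.
ȳ = (P₁·1.300 + P₂·1.950)/(P₁+P₂) = 1.633 m.

1.63 m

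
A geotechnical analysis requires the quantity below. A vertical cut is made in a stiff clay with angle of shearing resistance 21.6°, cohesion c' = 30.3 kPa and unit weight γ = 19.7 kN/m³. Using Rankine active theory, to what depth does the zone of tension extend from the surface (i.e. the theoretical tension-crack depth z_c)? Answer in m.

K_a = tan²(45° − 21.6°/2) = 0.4619; √K_a = 0.6796.
The active pressure is zero where K_a γ z = 2c√K_a, so z_c = 2c/(γ√K_a) = 2×30.3/(19.7×0.6796) = 4.526 m.

4.53 m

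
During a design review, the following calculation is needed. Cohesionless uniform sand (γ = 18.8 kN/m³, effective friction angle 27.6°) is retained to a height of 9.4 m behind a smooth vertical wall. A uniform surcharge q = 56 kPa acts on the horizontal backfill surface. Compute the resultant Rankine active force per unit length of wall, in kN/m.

K_a = tan²(45° − φ/2) = 0.3668.
Soil triangle: ½ K_a γ H² = 0.5×0.3668×18.8×9.4² = 304.6 kN/m.
Surcharge rectangle: K_a q H = 0.3668×56×9.4 = 193.1 kN/m.
Total = 304.6 + 193.1 = 497.7 kN/m.

498 kN/m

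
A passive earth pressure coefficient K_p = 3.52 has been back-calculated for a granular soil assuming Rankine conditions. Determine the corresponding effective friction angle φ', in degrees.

33.9°

K_p = (1+sin φ)/(1−sin φ) ⇒ sin φ = (K_p − 1)/(K_p + 1) = 0.5575.
φ = arcsin(0.5575) = 33.88°.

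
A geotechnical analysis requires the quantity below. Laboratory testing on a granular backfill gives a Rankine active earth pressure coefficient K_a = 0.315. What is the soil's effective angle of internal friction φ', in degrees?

31.4°

K_a = tan²(45° − φ/2) ⇒ 45° − φ/2 = arctan(√0.315) = 29.30°.
φ = 2(45° − 29.30°) = 31.39°.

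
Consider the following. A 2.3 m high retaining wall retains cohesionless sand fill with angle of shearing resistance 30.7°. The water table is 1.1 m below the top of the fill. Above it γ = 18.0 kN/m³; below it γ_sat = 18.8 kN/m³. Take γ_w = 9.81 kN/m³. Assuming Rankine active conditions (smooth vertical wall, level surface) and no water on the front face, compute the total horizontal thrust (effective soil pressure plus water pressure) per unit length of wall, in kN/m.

K_a = tan²(45° − φ/2) = 0.3240.
γ' = 18.8 − 9.81 = 8.990 kN/m³. Depth below WT = 1.2 m.
σ'_h at WT = K_a γ d_w = 6.416 kPa; at base = 6.416 + K_a γ' × 1.2 = 9.911 kPa.
P₁ (0–1.1 m) = ½×6.416×1.1 = 3.529. P₂ (1.1–2.3 m) = ½(6.416+9.911)×1.2 = 9.796.
P_w = ½ γ_w h₂² = 0.5×9.81×1.2² = 7.063. Total = 3.529+9.796+7.063 = 20.39 kN/m.

20.4 kN/m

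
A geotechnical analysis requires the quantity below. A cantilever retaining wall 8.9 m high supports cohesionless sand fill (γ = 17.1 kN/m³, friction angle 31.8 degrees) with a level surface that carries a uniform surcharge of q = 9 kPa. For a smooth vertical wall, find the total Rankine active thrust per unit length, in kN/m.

K_a = tan²(45° − φ/2) = 0.3098.
Soil triangle: ½ K_a γ H² = 0.5×0.3098×17.1×8.9² = 209.8 kN/m.
Surcharge rectangle: K_a q H = 0.3098×9×8.9 = 24.81 kN/m.
Total = 209.8 + 24.81 = 234.6 kN/m.

235 kN/m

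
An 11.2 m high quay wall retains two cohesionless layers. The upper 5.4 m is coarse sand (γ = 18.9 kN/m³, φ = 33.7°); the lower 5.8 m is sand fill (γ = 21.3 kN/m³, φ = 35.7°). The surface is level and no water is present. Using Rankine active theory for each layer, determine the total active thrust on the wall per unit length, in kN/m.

K_a1 = tan²(45°−33.7°/2) = 0.2863; K_a2 = tan²(45°−35.7°/2) = 0.2630.
Layer 1: σ at base = K_a1 γ₁ h₁ = 29.22 kPa; P₁ = ½×29.22×5.4 = 78.89.
Layer 2: σ_v at top = γ₁h₁ = 102.1; σ_h top = K_a2×102.1 = 26.84; σ_h base = K_a2×(102.1+21.3×5.8) = 59.33.
P₂ = ½(26.84+59.33)×5.8 = 249.9. Total P_a = 78.89+249.9 = 328.8 kN/m.

329 kN/m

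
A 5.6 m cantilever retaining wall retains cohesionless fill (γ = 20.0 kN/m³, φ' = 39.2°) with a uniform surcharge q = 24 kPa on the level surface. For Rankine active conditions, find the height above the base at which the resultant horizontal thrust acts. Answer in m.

2.15 m

K_a = 0.2255.
Triangular part P₁ = ½K_aγH² = 70.71 at H/3 = 1.867 m; rectangular part P₂ = K_a q H = 30.30 at H/2 = 2.800 m.
ȳ = (P₁·1.867 + P₂·2.800)/(P₁+P₂) = 2.147 m.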